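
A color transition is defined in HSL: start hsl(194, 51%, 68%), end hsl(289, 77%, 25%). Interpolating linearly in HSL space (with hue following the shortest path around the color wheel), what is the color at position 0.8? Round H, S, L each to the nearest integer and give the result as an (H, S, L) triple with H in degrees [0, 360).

(270, 72, 34)

Hue arc: Δh = 289 − 194 = 95° (|Δh| ≤ 180, already the shorter path).
H = 194 + 0.8 × (95) = 270 → 270°
S = 51 + 0.8 × (77 − 51) = 71.8 → 72%
L = 68 + 0.8 × (25 − 68) = 33.6 → 34%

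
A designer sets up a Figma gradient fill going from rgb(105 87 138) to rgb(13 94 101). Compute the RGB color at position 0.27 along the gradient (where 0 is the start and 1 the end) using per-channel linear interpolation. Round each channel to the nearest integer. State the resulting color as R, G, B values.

R = 105 + 0.27 × (13 − 105) = 105 + 0.27 × -92 = 80.16 → 80
G = 87 + 0.27 × (94 − 87) = 87 + 0.27 × 7 = 88.89 → 89
B = 138 + 0.27 × (101 − 138) = 138 + 0.27 × -37 = 128.01 → 128

(80, 89, 128)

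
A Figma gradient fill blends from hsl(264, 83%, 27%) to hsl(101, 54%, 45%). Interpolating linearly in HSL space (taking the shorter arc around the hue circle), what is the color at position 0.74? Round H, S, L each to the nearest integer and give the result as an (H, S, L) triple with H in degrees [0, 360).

Hue arc: Δh = 101 − 264 = -163° (|Δh| ≤ 180, already the shorter path).
H = 264 + 0.74 × (-163) = 143.38 → 143°
S = 83 + 0.74 × (54 − 83) = 61.54 → 62%
L = 27 + 0.74 × (45 − 27) = 40.32 → 40%

(143, 62, 40)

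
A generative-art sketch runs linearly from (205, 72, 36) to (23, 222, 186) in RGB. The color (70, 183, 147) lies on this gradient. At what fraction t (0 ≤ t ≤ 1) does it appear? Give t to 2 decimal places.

Invert the lerp on the R channel (largest span, 182): t = (70 − 205) / (23 − 205) = -135/-182 = 0.74176.
Check on G: (183 − 72)/(222 − 72) = 0.74 ✓

0.74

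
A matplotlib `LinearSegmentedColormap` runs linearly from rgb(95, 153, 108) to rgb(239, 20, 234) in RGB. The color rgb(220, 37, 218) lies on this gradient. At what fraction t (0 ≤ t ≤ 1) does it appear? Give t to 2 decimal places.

Invert the lerp on the R channel (largest span, 144): t = (220 − 95) / (239 − 95) = 125/144 = 0.86806.
Check on G: (37 − 153)/(20 − 153) = 0.8722 ✓

0.87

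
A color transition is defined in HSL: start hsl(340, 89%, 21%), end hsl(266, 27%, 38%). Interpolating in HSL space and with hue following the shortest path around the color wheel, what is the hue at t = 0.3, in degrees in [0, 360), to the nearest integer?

318

Hue arc: Δh = 266 − 340 = -74° (|Δh| ≤ 180, already the shorter path).
H = 340 + 0.3 × (-74) = 317.8 → 318°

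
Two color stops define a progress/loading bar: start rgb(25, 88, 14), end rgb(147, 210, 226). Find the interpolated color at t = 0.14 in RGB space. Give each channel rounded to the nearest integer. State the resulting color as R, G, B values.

(42, 105, 44)

R = 25 + 0.14 × (147 − 25) = 25 + 0.14 × 122 = 42.08 → 42
G = 88 + 0.14 × (210 − 88) = 88 + 0.14 × 122 = 105.08 → 105
B = 14 + 0.14 × (226 − 14) = 14 + 0.14 × 212 = 43.68 → 44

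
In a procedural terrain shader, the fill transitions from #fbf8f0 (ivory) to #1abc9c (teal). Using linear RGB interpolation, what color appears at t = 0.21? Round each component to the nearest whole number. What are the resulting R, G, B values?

#fbf8f0 → (251, 248, 240); #1abc9c → (26, 188, 156).
R = 251 + 0.21 × (26 − 251) = 251 + 0.21 × -225 = 203.75 → 204
G = 248 + 0.21 × (188 − 248) = 248 + 0.21 × -60 = 235.4 → 235
B = 240 + 0.21 × (156 − 240) = 240 + 0.21 × -84 = 222.36 → 222

(204, 235, 222)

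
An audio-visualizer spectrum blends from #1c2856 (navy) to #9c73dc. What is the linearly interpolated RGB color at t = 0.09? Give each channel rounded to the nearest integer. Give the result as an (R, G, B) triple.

#1c2856 → (28, 40, 86); #9c73dc → (156, 115, 220).
R = 28 + 0.09 × (156 − 28) = 28 + 0.09 × 128 = 39.52 → 40
G = 40 + 0.09 × (115 − 40) = 40 + 0.09 × 75 = 46.75 → 47
B = 86 + 0.09 × (220 − 86) = 86 + 0.09 × 134 = 98.06 → 98

(40, 47, 98)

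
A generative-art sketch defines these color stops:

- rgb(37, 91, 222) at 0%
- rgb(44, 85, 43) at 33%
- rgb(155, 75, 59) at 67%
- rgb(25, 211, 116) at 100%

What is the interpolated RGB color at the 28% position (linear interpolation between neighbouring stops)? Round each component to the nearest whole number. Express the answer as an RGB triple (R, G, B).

(43, 86, 70)

28% lies between the 0% and 33% stops, so the local fraction is t = (28 − 0)/(33 − 0) = 28/33 ≈ 0.8485.
R = 37 + 0.8485 × (44 − 37) = 42.94 → 43
G = 91 + 0.8485 × (85 − 91) = 85.909 → 86
B = 222 + 0.8485 × (43 − 222) = 70.118 → 70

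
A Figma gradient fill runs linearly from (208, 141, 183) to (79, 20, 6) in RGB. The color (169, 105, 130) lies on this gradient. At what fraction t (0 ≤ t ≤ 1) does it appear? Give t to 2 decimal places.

0.30

Invert the lerp on the B channel (largest span, 177): t = (130 − 183) / (6 − 183) = -53/-177 = 0.29944.
Check on R: (169 − 208)/(79 − 208) = 0.3023 ✓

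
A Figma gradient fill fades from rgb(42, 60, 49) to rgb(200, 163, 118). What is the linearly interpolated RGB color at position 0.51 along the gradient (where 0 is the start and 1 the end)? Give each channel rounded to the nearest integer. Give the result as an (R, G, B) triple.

R = 42 + 0.51 × (200 − 42) = 42 + 0.51 × 158 = 122.58 → 123
G = 60 + 0.51 × (163 − 60) = 60 + 0.51 × 103 = 112.53 → 113
B = 49 + 0.51 × (118 − 49) = 49 + 0.51 × 69 = 84.19 → 84

(123, 113, 84)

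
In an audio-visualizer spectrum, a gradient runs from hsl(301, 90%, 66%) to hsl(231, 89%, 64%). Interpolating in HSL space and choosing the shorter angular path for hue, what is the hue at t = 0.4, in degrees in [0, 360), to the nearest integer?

273

Hue arc: Δh = 231 − 301 = -70° (|Δh| ≤ 180, already the shorter path).
H = 301 + 0.4 × (-70) = 273 → 273°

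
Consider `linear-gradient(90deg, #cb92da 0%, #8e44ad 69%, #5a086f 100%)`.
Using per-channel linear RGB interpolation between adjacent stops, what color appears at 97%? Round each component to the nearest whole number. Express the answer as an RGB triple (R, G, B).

97% lies between the 69% and 100% stops, so the local fraction is t = (97 − 69)/(100 − 69) = 28/31 ≈ 0.9032.
#8e44ad → (142, 68, 173); #5a086f → (90, 8, 111).
R = 142 + 0.9032 × (90 − 142) = 95.034 → 95
G = 68 + 0.9032 × (8 − 68) = 13.808 → 14
B = 173 + 0.9032 × (111 − 173) = 117.002 → 117

(95, 14, 117)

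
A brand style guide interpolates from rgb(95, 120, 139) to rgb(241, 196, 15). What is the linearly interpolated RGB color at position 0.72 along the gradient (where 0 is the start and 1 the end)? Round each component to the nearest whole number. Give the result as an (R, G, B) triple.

(200, 175, 50)

R = 95 + 0.72 × (241 − 95) = 95 + 0.72 × 146 = 200.12 → 200
G = 120 + 0.72 × (196 − 120) = 120 + 0.72 × 76 = 174.72 → 175
B = 139 + 0.72 × (15 − 139) = 139 + 0.72 × -124 = 49.72 → 50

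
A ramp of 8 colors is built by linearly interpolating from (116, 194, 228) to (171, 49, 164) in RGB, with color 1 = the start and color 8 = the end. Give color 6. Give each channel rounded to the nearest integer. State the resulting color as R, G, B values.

With 8 swatches and endpoints inclusive, swatch 6 sits at t = (6 − 1)/(8 − 1) = 5/7 ≈ 0.7143.
R = 116 + 0.7143 × (171 − 116) = 155.286 → 155
G = 194 + 0.7143 × (49 − 194) = 90.426 → 90
B = 228 + 0.7143 × (164 − 228) = 182.285 → 182

(155, 90, 182)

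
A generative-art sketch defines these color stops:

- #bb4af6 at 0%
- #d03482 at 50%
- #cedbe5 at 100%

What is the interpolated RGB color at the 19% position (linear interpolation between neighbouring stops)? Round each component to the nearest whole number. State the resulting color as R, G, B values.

(195, 66, 202)

19% lies between the 0% and 50% stops, so the local fraction is t = (19 − 0)/(50 − 0) = 19/50 ≈ 0.38.
#bb4af6 → (187, 74, 246); #d03482 → (208, 52, 130).
R = 187 + 0.38 × (208 − 187) = 194.98 → 195
G = 74 + 0.38 × (52 − 74) = 65.64 → 66
B = 246 + 0.38 × (130 − 246) = 201.92 → 202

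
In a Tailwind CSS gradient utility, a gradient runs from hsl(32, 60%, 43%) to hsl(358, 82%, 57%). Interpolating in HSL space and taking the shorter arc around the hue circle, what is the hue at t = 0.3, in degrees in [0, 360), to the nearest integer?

Hue: 358 − 32 = 326°, but |326| > 180 so the shorter arc goes the other way: Δh = 326 − 360 = -34°.
H = 32 + 0.3 × (-34) = 21.8 → 22°

22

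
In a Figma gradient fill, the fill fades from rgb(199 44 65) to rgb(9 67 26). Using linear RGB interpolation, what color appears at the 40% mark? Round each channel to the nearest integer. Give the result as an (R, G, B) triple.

(123, 53, 49)

40% corresponds to t = 0.4.
R = 199 + 0.4 × (9 − 199) = 199 + 0.4 × -190 = 123 → 123
G = 44 + 0.4 × (67 − 44) = 44 + 0.4 × 23 = 53.2 → 53
B = 65 + 0.4 × (26 − 65) = 65 + 0.4 × -39 = 49.4 → 49
So the blended color is (123, 53, 49), about #7b3531.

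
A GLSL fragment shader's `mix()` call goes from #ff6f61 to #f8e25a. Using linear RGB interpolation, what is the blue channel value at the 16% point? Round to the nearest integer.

B₁ = 97 (from #ff6f61), B₂ = 90 (from #f8e25a).
B = 97 + 0.16 × (90 − 97) = 95.88 → 96

96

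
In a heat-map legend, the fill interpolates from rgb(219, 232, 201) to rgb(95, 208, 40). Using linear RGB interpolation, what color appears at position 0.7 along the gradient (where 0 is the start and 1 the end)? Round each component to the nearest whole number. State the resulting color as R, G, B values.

R = 219 + 0.7 × (95 − 219) = 219 + 0.7 × -124 = 132.2 → 132
G = 232 + 0.7 × (208 − 232) = 232 + 0.7 × -24 = 215.2 → 215
B = 201 + 0.7 × (40 − 201) = 201 + 0.7 × -161 = 88.3 → 88

(132, 215, 88)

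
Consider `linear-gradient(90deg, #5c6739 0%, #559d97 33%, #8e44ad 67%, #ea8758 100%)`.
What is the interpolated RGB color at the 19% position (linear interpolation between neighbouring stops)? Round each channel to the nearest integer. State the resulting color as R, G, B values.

(88, 134, 111)

19% lies between the 0% and 33% stops, so the local fraction is t = (19 − 0)/(33 − 0) = 19/33 ≈ 0.5758.
#5c6739 → (92, 103, 57); #559d97 → (85, 157, 151).
R = 92 + 0.5758 × (85 − 92) = 87.969 → 88
G = 103 + 0.5758 × (157 − 103) = 134.093 → 134
B = 57 + 0.5758 × (151 − 57) = 111.125 → 111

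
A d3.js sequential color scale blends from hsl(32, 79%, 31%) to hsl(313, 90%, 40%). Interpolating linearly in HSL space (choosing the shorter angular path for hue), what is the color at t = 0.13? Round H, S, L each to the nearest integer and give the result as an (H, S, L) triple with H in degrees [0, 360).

(22, 80, 32)

Hue: 313 − 32 = 281°, but |281| > 180 so the shorter arc goes the other way: Δh = 281 − 360 = -79°.
H = 32 + 0.13 × (-79) = 21.73 → 22°
S = 79 + 0.13 × (90 − 79) = 80.43 → 80%
L = 31 + 0.13 × (40 − 31) = 32.17 → 32%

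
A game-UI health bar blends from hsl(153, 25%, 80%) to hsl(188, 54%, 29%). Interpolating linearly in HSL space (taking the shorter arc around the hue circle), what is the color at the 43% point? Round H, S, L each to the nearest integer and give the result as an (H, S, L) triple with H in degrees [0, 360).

Hue arc: Δh = 188 − 153 = 35° (|Δh| ≤ 180, already the shorter path).
H = 153 + 0.43 × (35) = 168.05 → 168°
S = 25 + 0.43 × (54 − 25) = 37.47 → 37%
L = 80 + 0.43 × (29 − 80) = 58.07 → 58%

(168, 37, 58)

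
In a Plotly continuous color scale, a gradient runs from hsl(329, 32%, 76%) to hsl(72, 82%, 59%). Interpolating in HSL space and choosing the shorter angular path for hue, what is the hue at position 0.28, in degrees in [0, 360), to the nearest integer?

358

Hue: 72 − 329 = -257°, but |-257| > 180 so the shorter arc goes the other way: Δh = -257 + 360 = 103°.
H = 329 + 0.28 × (103) = 357.84 → 358°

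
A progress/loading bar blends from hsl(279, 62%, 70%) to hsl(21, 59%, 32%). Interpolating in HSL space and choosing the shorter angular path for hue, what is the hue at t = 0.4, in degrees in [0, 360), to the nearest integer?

Hue: 21 − 279 = -258°, but |-258| > 180 so the shorter arc goes the other way: Δh = -258 + 360 = 102°.
H = 279 + 0.4 × (102) = 319.8 → 320°

320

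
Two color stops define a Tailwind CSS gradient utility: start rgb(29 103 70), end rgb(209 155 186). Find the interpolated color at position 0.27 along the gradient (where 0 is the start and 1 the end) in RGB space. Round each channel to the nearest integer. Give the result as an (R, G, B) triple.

R = 29 + 0.27 × (209 − 29) = 29 + 0.27 × 180 = 77.6 → 78
G = 103 + 0.27 × (155 − 103) = 103 + 0.27 × 52 = 117.04 → 117
B = 70 + 0.27 × (186 − 70) = 70 + 0.27 × 116 = 101.32 → 101
So the blended color is (78, 117, 101), about #4e7565.

(78, 117, 101)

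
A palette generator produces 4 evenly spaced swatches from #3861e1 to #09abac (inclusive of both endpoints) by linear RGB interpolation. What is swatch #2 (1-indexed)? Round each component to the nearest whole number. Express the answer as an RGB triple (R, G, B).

(40, 122, 207)

With 4 swatches and endpoints inclusive, swatch 2 sits at t = (2 − 1)/(4 − 1) = 1/3 ≈ 0.3333.
#3861e1 → (56, 97, 225); #09abac → (9, 171, 172).
R = 56 + 0.3333 × (9 − 56) = 40.335 → 40
G = 97 + 0.3333 × (171 − 97) = 121.664 → 122
B = 225 + 0.3333 × (172 − 225) = 207.335 → 207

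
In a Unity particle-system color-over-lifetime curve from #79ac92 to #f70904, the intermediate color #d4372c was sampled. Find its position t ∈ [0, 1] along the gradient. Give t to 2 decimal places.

0.72

Invert the lerp on the G channel (largest span, 163): t = (55 − 172) / (9 − 172) = -117/-163 = 0.71779.
Check on R: (212 − 121)/(247 − 121) = 0.7222 ✓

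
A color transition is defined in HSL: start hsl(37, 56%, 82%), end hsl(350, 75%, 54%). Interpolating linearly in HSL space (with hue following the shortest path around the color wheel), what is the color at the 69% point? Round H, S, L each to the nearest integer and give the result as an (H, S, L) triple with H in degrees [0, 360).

Hue: 350 − 37 = 313°, but |313| > 180 so the shorter arc goes the other way: Δh = 313 − 360 = -47°.
H = 37 + 0.69 × (-47) = 4.57 → 5°
S = 56 + 0.69 × (75 − 56) = 69.11 → 69%
L = 82 + 0.69 × (54 − 82) = 62.68 → 63%

(5, 69, 63)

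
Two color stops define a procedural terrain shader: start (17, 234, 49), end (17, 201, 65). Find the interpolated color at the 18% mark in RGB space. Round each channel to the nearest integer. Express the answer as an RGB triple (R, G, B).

(17, 228, 52)

18% corresponds to t = 0.18.
R = 17 + 0.18 × (17 − 17) = 17 + 0.18 × 0 = 17 → 17
G = 234 + 0.18 × (201 − 234) = 234 + 0.18 × -33 = 228.06 → 228
B = 49 + 0.18 × (65 − 49) = 49 + 0.18 × 16 = 51.88 → 52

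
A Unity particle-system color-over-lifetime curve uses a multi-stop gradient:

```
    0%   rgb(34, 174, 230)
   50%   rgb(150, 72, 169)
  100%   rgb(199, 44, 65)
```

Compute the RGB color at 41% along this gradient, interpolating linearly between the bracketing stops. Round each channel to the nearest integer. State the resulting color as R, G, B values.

41% lies between the 0% and 50% stops, so the local fraction is t = (41 − 0)/(50 − 0) = 41/50 ≈ 0.82.
R = 34 + 0.82 × (150 − 34) = 129.12 → 129
G = 174 + 0.82 × (72 − 174) = 90.36 → 90
B = 230 + 0.82 × (169 − 230) = 179.98 → 180

(129, 90, 180)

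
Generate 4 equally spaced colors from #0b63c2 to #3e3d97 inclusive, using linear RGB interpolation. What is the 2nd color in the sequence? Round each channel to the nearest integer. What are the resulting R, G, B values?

With 4 swatches and endpoints inclusive, swatch 2 sits at t = (2 − 1)/(4 − 1) = 1/3 ≈ 0.3333.
#0b63c2 → (11, 99, 194); #3e3d97 → (62, 61, 151).
R = 11 + 0.3333 × (62 − 11) = 27.998 → 28
G = 99 + 0.3333 × (61 − 99) = 86.335 → 86
B = 194 + 0.3333 × (151 − 194) = 179.668 → 180

(28, 86, 180)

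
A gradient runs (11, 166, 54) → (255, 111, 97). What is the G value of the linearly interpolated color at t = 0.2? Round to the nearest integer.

155

G = 166 + 0.2 × (111 − 166) = 155 → 155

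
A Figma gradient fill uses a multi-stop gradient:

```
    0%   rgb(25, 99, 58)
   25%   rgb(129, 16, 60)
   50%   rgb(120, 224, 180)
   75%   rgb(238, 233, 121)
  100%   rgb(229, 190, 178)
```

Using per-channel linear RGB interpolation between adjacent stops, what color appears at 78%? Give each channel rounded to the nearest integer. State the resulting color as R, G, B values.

(237, 228, 128)

78% lies between the 75% and 100% stops, so the local fraction is t = (78 − 75)/(100 − 75) = 3/25 ≈ 0.12.
R = 238 + 0.12 × (229 − 238) = 236.92 → 237
G = 233 + 0.12 × (190 − 233) = 227.84 → 228
B = 121 + 0.12 × (178 − 121) = 127.84 → 128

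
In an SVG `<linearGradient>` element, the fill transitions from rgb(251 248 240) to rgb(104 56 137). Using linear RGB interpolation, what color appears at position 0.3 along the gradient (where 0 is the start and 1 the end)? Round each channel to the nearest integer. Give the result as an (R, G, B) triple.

R = 251 + 0.3 × (104 − 251) = 251 + 0.3 × -147 = 206.9 → 207
G = 248 + 0.3 × (56 − 248) = 248 + 0.3 × -192 = 190.4 → 190
B = 240 + 0.3 × (137 − 240) = 240 + 0.3 × -103 = 209.1 → 209
So the blended color is (207, 190, 209), about #cfbed1.

(207, 190, 209)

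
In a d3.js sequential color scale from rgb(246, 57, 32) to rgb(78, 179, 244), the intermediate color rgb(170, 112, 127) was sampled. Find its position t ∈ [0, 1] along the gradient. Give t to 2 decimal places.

0.45

Invert the lerp on the B channel (largest span, 212): t = (127 − 32) / (244 − 32) = 95/212 = 0.44811.
Check on R: (170 − 246)/(78 − 246) = 0.4524 ✓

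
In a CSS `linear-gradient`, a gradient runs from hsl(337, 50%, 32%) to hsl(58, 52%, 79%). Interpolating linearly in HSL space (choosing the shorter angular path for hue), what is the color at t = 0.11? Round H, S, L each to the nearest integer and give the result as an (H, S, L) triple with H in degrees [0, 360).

(346, 50, 37)

Hue: 58 − 337 = -279°, but |-279| > 180 so the shorter arc goes the other way: Δh = -279 + 360 = 81°.
H = 337 + 0.11 × (81) = 345.91 → 346°
S = 50 + 0.11 × (52 − 50) = 50.22 → 50%
L = 32 + 0.11 × (79 − 32) = 37.17 → 37%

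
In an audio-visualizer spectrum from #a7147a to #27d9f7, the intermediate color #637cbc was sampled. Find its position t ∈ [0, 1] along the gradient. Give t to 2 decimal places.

Invert the lerp on the G channel (largest span, 197): t = (124 − 20) / (217 − 20) = 104/197 = 0.52792.
Check on R: (99 − 167)/(39 − 167) = 0.5312 ✓

0.53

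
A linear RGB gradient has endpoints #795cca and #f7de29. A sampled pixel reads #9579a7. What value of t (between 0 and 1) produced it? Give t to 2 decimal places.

Invert the lerp on the B channel (largest span, 161): t = (167 − 202) / (41 − 202) = -35/-161 = 0.21739.
Check on R: (149 − 121)/(247 − 121) = 0.2222 ✓

0.22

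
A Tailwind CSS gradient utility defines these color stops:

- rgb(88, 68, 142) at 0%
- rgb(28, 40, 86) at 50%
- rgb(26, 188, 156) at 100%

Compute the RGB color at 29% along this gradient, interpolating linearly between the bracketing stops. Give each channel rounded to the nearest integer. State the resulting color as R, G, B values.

29% lies between the 0% and 50% stops, so the local fraction is t = (29 − 0)/(50 − 0) = 29/50 ≈ 0.58.
R = 88 + 0.58 × (28 − 88) = 53.2 → 53
G = 68 + 0.58 × (40 − 68) = 51.76 → 52
B = 142 + 0.58 × (86 − 142) = 109.52 → 110

(53, 52, 110)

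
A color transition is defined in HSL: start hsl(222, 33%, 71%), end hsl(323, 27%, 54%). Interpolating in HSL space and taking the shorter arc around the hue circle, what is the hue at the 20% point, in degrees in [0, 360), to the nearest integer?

Hue arc: Δh = 323 − 222 = 101° (|Δh| ≤ 180, already the shorter path).
H = 222 + 0.2 × (101) = 242.2 → 242°

242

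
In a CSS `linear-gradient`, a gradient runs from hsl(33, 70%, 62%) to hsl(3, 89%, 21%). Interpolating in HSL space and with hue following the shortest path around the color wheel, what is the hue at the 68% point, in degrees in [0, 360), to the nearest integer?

Hue arc: Δh = 3 − 33 = -30° (|Δh| ≤ 180, already the shorter path).
H = 33 + 0.68 × (-30) = 12.6 → 13°

13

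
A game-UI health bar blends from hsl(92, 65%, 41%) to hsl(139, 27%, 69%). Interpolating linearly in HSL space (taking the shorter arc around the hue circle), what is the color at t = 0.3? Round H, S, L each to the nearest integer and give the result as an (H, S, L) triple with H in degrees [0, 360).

Hue arc: Δh = 139 − 92 = 47° (|Δh| ≤ 180, already the shorter path).
H = 92 + 0.3 × (47) = 106.1 → 106°
S = 65 + 0.3 × (27 − 65) = 53.6 → 54%
L = 41 + 0.3 × (69 − 41) = 49.4 → 49%

(106, 54, 49)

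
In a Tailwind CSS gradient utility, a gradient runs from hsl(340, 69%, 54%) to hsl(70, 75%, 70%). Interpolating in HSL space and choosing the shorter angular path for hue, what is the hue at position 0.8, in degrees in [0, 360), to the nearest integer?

Hue: 70 − 340 = -270°, but |-270| > 180 so the shorter arc goes the other way: Δh = -270 + 360 = 90°.
H = 340 + 0.8 × (90) = 412 → 412 → 412 mod 360 = 52°

52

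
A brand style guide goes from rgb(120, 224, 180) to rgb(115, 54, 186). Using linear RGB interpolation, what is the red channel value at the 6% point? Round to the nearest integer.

120

R = 120 + 0.06 × (115 − 120) = 119.7 → 120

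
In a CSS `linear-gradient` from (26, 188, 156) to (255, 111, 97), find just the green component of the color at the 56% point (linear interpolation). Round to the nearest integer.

G = 188 + 0.56 × (111 − 188) = 144.88 → 145

145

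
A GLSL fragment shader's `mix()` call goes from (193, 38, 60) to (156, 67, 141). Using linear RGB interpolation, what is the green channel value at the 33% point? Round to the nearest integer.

G = 38 + 0.33 × (67 − 38) = 47.57 → 48

48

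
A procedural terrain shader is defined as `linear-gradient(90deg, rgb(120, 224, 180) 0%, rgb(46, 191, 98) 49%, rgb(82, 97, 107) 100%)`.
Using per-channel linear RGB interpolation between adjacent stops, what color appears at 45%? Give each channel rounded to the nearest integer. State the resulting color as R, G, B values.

(52, 194, 105)

45% lies between the 0% and 49% stops, so the local fraction is t = (45 − 0)/(49 − 0) = 45/49 ≈ 0.9184.
R = 120 + 0.9184 × (46 − 120) = 52.038 → 52
G = 224 + 0.9184 × (191 − 224) = 193.693 → 194
B = 180 + 0.9184 × (98 − 180) = 104.691 → 105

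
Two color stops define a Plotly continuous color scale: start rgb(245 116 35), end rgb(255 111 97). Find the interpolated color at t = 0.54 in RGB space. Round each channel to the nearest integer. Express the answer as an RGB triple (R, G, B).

(250, 113, 68)

R = 245 + 0.54 × (255 − 245) = 245 + 0.54 × 10 = 250.4 → 250
G = 116 + 0.54 × (111 − 116) = 116 + 0.54 × -5 = 113.3 → 113
B = 35 + 0.54 × (97 − 35) = 35 + 0.54 × 62 = 68.48 → 68
So the blended color is (250, 113, 68), about #fa7144.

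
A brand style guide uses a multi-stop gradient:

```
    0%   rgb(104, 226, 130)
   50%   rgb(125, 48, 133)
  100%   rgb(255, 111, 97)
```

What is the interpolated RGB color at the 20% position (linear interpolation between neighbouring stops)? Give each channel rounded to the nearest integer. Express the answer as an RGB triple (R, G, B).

20% lies between the 0% and 50% stops, so the local fraction is t = (20 − 0)/(50 − 0) = 20/50 ≈ 0.4.
R = 104 + 0.4 × (125 − 104) = 112.4 → 112
G = 226 + 0.4 × (48 − 226) = 154.8 → 155
B = 130 + 0.4 × (133 − 130) = 131.2 → 131

(112, 155, 131)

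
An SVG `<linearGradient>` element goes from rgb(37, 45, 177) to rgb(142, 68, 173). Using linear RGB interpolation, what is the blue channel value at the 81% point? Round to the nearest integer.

B = 177 + 0.81 × (173 − 177) = 173.76 → 174

174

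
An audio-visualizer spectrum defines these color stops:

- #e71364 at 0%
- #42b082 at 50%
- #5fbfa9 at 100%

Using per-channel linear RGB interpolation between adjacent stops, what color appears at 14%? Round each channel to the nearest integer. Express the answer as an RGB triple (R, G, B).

14% lies between the 0% and 50% stops, so the local fraction is t = (14 − 0)/(50 − 0) = 14/50 ≈ 0.28.
#e71364 → (231, 19, 100); #42b082 → (66, 176, 130).
R = 231 + 0.28 × (66 − 231) = 184.8 → 185
G = 19 + 0.28 × (176 − 19) = 62.96 → 63
B = 100 + 0.28 × (130 − 100) = 108.4 → 108

(185, 63, 108)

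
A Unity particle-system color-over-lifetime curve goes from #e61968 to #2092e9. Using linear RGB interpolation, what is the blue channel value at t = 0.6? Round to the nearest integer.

181

B₁ = 104 (from #e61968), B₂ = 233 (from #2092e9).
B = 104 + 0.6 × (233 − 104) = 181.4 → 181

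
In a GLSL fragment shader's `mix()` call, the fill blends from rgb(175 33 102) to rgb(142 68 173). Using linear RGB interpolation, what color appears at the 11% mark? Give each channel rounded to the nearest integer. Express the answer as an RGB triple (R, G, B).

11% corresponds to t = 0.11.
R = 175 + 0.11 × (142 − 175) = 175 + 0.11 × -33 = 171.37 → 171
G = 33 + 0.11 × (68 − 33) = 33 + 0.11 × 35 = 36.85 → 37
B = 102 + 0.11 × (173 − 102) = 102 + 0.11 × 71 = 109.81 → 110

(171, 37, 110)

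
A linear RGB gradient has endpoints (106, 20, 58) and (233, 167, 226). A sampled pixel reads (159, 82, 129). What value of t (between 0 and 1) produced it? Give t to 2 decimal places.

0.42

Invert the lerp on the B channel (largest span, 168): t = (129 − 58) / (226 − 58) = 71/168 = 0.42262.
Check on R: (159 − 106)/(233 − 106) = 0.4173 ✓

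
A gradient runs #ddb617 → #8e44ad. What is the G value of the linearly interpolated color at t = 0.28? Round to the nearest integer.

G₁ = 182 (from #ddb617), G₂ = 68 (from #8e44ad).
G = 182 + 0.28 × (68 − 182) = 150.08 → 150

150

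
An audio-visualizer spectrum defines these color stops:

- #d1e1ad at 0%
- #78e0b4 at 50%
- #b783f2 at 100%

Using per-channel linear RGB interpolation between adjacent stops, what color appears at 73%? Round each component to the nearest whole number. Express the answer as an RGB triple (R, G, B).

(149, 181, 209)

73% lies between the 50% and 100% stops, so the local fraction is t = (73 − 50)/(100 − 50) = 23/50 ≈ 0.46.
#78e0b4 → (120, 224, 180); #b783f2 → (183, 131, 242).
R = 120 + 0.46 × (183 − 120) = 148.98 → 149
G = 224 + 0.46 × (131 − 224) = 181.22 → 181
B = 180 + 0.46 × (242 − 180) = 208.52 → 209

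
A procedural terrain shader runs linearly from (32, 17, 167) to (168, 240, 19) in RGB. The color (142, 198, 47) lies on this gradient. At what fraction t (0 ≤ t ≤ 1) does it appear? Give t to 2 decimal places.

0.81

Invert the lerp on the G channel (largest span, 223): t = (198 − 17) / (240 − 17) = 181/223 = 0.81166.
Check on R: (142 − 32)/(168 − 32) = 0.8088 ✓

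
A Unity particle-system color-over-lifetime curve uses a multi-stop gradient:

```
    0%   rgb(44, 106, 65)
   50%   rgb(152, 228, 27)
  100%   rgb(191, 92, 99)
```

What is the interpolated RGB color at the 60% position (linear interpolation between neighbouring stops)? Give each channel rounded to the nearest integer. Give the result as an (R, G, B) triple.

60% lies between the 50% and 100% stops, so the local fraction is t = (60 − 50)/(100 − 50) = 10/50 ≈ 0.2.
R = 152 + 0.2 × (191 − 152) = 159.8 → 160
G = 228 + 0.2 × (92 − 228) = 200.8 → 201
B = 27 + 0.2 × (99 − 27) = 41.4 → 41

(160, 201, 41)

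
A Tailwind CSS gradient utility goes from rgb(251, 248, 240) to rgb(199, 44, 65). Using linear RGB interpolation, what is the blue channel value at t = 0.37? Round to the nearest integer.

175

B = 240 + 0.37 × (65 − 240) = 175.25 → 175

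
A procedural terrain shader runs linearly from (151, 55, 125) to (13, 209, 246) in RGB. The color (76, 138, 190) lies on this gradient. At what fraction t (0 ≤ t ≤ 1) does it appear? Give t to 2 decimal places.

Invert the lerp on the G channel (largest span, 154): t = (138 − 55) / (209 − 55) = 83/154 = 0.53896.
Check on R: (76 − 151)/(13 − 151) = 0.5435 ✓

0.54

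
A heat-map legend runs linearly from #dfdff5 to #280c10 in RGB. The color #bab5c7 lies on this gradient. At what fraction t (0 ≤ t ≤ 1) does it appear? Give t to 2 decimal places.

0.20

Invert the lerp on the B channel (largest span, 229): t = (199 − 245) / (16 − 245) = -46/-229 = 0.20087.
Check on R: (186 − 223)/(40 − 223) = 0.2022 ✓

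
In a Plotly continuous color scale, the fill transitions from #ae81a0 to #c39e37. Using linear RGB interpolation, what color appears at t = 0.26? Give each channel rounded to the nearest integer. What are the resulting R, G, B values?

(179, 137, 133)

#ae81a0 → (174, 129, 160); #c39e37 → (195, 158, 55).
R = 174 + 0.26 × (195 − 174) = 174 + 0.26 × 21 = 179.46 → 179
G = 129 + 0.26 × (158 − 129) = 129 + 0.26 × 29 = 136.54 → 137
B = 160 + 0.26 × (55 − 160) = 160 + 0.26 × -105 = 132.7 → 133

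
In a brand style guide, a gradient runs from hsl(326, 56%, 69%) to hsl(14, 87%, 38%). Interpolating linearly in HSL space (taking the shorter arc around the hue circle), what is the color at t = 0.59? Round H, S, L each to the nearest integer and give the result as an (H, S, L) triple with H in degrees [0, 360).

Hue: 14 − 326 = -312°, but |-312| > 180 so the shorter arc goes the other way: Δh = -312 + 360 = 48°.
H = 326 + 0.59 × (48) = 354.32 → 354°
S = 56 + 0.59 × (87 − 56) = 74.29 → 74%
L = 69 + 0.59 × (38 − 69) = 50.71 → 51%

(354, 74, 51)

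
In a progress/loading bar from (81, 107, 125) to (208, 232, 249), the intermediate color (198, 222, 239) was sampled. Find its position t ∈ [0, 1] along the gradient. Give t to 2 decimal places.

0.92

Invert the lerp on the R channel (largest span, 127): t = (198 − 81) / (208 − 81) = 117/127 = 0.92126.
Check on G: (222 − 107)/(232 − 107) = 0.92 ✓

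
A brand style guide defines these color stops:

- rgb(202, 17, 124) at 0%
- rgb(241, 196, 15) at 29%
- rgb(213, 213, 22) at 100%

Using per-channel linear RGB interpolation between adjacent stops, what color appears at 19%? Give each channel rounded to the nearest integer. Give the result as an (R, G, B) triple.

19% lies between the 0% and 29% stops, so the local fraction is t = (19 − 0)/(29 − 0) = 19/29 ≈ 0.6552.
R = 202 + 0.6552 × (241 − 202) = 227.553 → 228
G = 17 + 0.6552 × (196 − 17) = 134.281 → 134
B = 124 + 0.6552 × (15 − 124) = 52.583 → 53

(228, 134, 53)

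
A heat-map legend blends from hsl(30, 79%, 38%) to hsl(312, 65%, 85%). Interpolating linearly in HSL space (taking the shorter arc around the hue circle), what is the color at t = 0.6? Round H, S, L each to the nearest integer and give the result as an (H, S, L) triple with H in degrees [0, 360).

Hue: 312 − 30 = 282°, but |282| > 180 so the shorter arc goes the other way: Δh = 282 − 360 = -78°.
H = 30 + 0.6 × (-78) = -16.8 → -17 → -17 mod 360 = 343°
S = 79 + 0.6 × (65 − 79) = 70.6 → 71%
L = 38 + 0.6 × (85 − 38) = 66.2 → 66%

(343, 71, 66)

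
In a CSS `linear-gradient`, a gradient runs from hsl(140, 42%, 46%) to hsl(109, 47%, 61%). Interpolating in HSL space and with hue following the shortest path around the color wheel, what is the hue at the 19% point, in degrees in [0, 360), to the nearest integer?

Hue arc: Δh = 109 − 140 = -31° (|Δh| ≤ 180, already the shorter path).
H = 140 + 0.19 × (-31) = 134.11 → 134°

134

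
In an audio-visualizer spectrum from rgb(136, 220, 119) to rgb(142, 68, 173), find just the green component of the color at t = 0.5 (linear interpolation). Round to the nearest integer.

144

G = 220 + 0.5 × (68 − 220) = 144 → 144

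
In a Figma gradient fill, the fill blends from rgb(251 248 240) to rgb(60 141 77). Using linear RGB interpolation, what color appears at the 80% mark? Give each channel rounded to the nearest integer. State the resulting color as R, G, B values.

80% corresponds to t = 0.8.
R = 251 + 0.8 × (60 − 251) = 251 + 0.8 × -191 = 98.2 → 98
G = 248 + 0.8 × (141 − 248) = 248 + 0.8 × -107 = 162.4 → 162
B = 240 + 0.8 × (77 − 240) = 240 + 0.8 × -163 = 109.6 → 110

(98, 162, 110)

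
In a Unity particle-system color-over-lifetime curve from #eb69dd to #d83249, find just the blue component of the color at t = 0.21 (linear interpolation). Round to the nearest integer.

190

B₁ = 221 (from #eb69dd), B₂ = 73 (from #d83249).
B = 221 + 0.21 × (73 − 221) = 189.92 → 190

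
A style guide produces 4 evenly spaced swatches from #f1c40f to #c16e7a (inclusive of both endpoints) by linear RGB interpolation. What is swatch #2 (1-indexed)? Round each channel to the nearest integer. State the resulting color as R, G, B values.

(225, 167, 51)

With 4 swatches and endpoints inclusive, swatch 2 sits at t = (2 − 1)/(4 − 1) = 1/3 ≈ 0.3333.
#f1c40f → (241, 196, 15); #c16e7a → (193, 110, 122).
R = 241 + 0.3333 × (193 − 241) = 225.002 → 225
G = 196 + 0.3333 × (110 − 196) = 167.336 → 167
B = 15 + 0.3333 × (122 − 15) = 50.663 → 51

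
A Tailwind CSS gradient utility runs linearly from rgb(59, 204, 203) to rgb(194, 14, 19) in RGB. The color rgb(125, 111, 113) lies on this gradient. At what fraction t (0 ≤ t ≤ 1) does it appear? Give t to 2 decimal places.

0.49

Invert the lerp on the G channel (largest span, 190): t = (111 − 204) / (14 − 204) = -93/-190 = 0.48947.
Check on R: (125 − 59)/(194 − 59) = 0.4889 ✓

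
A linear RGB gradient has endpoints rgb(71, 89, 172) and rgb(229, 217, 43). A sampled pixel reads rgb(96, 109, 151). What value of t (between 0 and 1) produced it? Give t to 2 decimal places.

0.16

Invert the lerp on the R channel (largest span, 158): t = (96 − 71) / (229 − 71) = 25/158 = 0.15823.
Check on G: (109 − 89)/(217 − 89) = 0.1562 ✓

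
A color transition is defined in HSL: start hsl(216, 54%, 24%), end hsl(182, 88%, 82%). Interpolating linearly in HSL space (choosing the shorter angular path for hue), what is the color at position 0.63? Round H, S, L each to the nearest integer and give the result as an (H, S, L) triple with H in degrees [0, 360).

Hue arc: Δh = 182 − 216 = -34° (|Δh| ≤ 180, already the shorter path).
H = 216 + 0.63 × (-34) = 194.58 → 195°
S = 54 + 0.63 × (88 − 54) = 75.42 → 75%
L = 24 + 0.63 × (82 − 24) = 60.54 → 61%

(195, 75, 61)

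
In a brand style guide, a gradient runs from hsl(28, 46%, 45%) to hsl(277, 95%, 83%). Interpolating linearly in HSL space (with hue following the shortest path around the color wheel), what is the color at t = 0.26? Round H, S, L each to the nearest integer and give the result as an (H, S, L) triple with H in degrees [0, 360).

(359, 59, 55)

Hue: 277 − 28 = 249°, but |249| > 180 so the shorter arc goes the other way: Δh = 249 − 360 = -111°.
H = 28 + 0.26 × (-111) = -0.86 → -1 → -1 mod 360 = 359°
S = 46 + 0.26 × (95 − 46) = 58.74 → 59%
L = 45 + 0.26 × (83 − 45) = 54.88 → 55%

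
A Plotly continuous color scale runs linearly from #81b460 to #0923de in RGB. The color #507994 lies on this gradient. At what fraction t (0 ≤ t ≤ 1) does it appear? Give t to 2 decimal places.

Invert the lerp on the G channel (largest span, 145): t = (121 − 180) / (35 − 180) = -59/-145 = 0.4069.
Check on R: (80 − 129)/(9 − 129) = 0.4083 ✓

0.41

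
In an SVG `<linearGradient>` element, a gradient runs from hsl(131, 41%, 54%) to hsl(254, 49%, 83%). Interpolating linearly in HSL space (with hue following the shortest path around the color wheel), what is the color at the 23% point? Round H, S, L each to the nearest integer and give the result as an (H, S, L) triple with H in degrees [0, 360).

Hue arc: Δh = 254 − 131 = 123° (|Δh| ≤ 180, already the shorter path).
H = 131 + 0.23 × (123) = 159.29 → 159°
S = 41 + 0.23 × (49 − 41) = 42.84 → 43%
L = 54 + 0.23 × (83 − 54) = 60.67 → 61%

(159, 43, 61)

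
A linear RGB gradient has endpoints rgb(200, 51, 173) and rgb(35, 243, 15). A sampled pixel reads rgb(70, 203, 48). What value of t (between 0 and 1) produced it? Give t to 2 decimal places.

Invert the lerp on the G channel (largest span, 192): t = (203 − 51) / (243 − 51) = 152/192 = 0.79167.
Check on R: (70 − 200)/(35 − 200) = 0.7879 ✓

0.79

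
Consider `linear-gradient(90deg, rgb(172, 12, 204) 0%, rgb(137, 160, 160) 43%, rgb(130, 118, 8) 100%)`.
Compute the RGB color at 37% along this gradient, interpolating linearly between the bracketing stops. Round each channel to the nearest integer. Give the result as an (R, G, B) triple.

(142, 139, 166)

37% lies between the 0% and 43% stops, so the local fraction is t = (37 − 0)/(43 − 0) = 37/43 ≈ 0.8605.
R = 172 + 0.8605 × (137 − 172) = 141.882 → 142
G = 12 + 0.8605 × (160 − 12) = 139.354 → 139
B = 204 + 0.8605 × (160 − 204) = 166.138 → 166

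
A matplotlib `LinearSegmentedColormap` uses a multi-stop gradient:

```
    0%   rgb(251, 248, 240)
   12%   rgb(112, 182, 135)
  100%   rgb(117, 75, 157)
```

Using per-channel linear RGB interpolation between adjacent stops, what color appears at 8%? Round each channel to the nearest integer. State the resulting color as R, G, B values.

(158, 204, 170)

8% lies between the 0% and 12% stops, so the local fraction is t = (8 − 0)/(12 − 0) = 8/12 ≈ 0.6667.
R = 251 + 0.6667 × (112 − 251) = 158.329 → 158
G = 248 + 0.6667 × (182 − 248) = 203.998 → 204
B = 240 + 0.6667 × (135 − 240) = 169.996 → 170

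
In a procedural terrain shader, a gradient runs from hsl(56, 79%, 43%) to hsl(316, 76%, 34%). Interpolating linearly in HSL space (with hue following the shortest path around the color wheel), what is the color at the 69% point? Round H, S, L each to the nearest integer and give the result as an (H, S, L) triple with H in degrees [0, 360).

Hue: 316 − 56 = 260°, but |260| > 180 so the shorter arc goes the other way: Δh = 260 − 360 = -100°.
H = 56 + 0.69 × (-100) = -13 → -13 → -13 mod 360 = 347°
S = 79 + 0.69 × (76 − 79) = 76.93 → 77%
L = 43 + 0.69 × (34 − 43) = 36.79 → 37%

(347, 77, 37)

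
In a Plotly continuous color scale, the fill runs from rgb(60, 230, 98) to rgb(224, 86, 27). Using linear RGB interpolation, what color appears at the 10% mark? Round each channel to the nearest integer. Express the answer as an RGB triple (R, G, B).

(76, 216, 91)

10% corresponds to t = 0.1.
R = 60 + 0.1 × (224 − 60) = 60 + 0.1 × 164 = 76.4 → 76
G = 230 + 0.1 × (86 − 230) = 230 + 0.1 × -144 = 215.6 → 216
B = 98 + 0.1 × (27 − 98) = 98 + 0.1 × -71 = 90.9 → 91
So the blended color is (76, 216, 91), about #4cd85b.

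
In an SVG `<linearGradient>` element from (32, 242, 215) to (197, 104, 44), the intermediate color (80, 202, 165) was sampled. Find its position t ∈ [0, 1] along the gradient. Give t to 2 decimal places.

0.29

Invert the lerp on the B channel (largest span, 171): t = (165 − 215) / (44 − 215) = -50/-171 = 0.2924.
Check on R: (80 − 32)/(197 − 32) = 0.2909 ✓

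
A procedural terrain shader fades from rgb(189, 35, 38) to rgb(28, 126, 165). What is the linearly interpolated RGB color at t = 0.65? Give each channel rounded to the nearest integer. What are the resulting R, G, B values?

R = 189 + 0.65 × (28 − 189) = 189 + 0.65 × -161 = 84.35 → 84
G = 35 + 0.65 × (126 − 35) = 35 + 0.65 × 91 = 94.15 → 94
B = 38 + 0.65 × (165 − 38) = 38 + 0.65 × 127 = 120.55 → 121

(84, 94, 121)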